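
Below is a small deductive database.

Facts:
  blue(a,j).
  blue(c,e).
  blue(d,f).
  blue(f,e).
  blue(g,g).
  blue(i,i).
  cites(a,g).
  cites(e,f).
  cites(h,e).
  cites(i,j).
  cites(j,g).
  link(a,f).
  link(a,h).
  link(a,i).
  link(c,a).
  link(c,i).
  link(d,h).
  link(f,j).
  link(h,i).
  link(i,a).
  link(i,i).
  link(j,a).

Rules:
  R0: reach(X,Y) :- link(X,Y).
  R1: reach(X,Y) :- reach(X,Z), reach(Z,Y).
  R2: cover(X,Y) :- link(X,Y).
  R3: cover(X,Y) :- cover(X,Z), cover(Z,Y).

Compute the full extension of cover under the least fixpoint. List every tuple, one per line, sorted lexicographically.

cover(a,a)
cover(a,f)
cover(a,h)
cover(a,i)
cover(a,j)
cover(c,a)
cover(c,f)
cover(c,h)
cover(c,i)
cover(c,j)
cover(d,a)
cover(d,f)
cover(d,h)
cover(d,i)
cover(d,j)
cover(f,a)
cover(f,f)
cover(f,h)
cover(f,i)
cover(f,j)
cover(h,a)
cover(h,f)
cover(h,h)
cover(h,i)
cover(h,j)
cover(i,a)
cover(i,f)
cover(i,h)
cover(i,i)
cover(i,j)
cover(j,a)
cover(j,f)
cover(j,h)
cover(j,i)
cover(j,j)

round 1: derive cover(a,f) via R2 from link(a,f)
round 1: derive cover(a,h) via R2 from link(a,h)
round 1: derive cover(a,i) via R2 from link(a,i)
round 1: derive cover(c,a) via R2 from link(c,a)
round 1: derive cover(c,i) via R2 from link(c,i)
round 1: derive cover(d,h) via R2 from link(d,h)
round 1: derive cover(f,j) via R2 from link(f,j)
round 1: derive cover(h,i) via R2 from link(h,i)
round 1: derive cover(i,a) via R2 from link(i,a)
round 1: derive cover(i,i) via R2 from link(i,i)
round 1: derive cover(j,a) via R2 from link(j,a)
round 2: derive cover(a,a) via R3 from cover(a,i), cover(i,a)
round 2: derive cover(a,j) via R3 from cover(a,f), cover(f,j)
round 2: derive cover(c,f) via R3 from cover(c,a), cover(a,f)
round 2: derive cover(c,h) via R3 from cover(c,a), cover(a,h)
round 2: derive cover(d,i) via R3 from cover(d,h), cover(h,i)
round 2: derive cover(f,a) via R3 from cover(f,j), cover(j,a)
round 2: derive cover(h,a) via R3 from cover(h,i), cover(i,a)
round 2: derive cover(i,f) via R3 from cover(i,a), cover(a,f)
round 2: derive cover(i,h) via R3 from cover(i,a), cover(a,h)
round 2: derive cover(j,f) via R3 from cover(j,a), cover(a,f)
round 2: derive cover(j,h) via R3 from cover(j,a), cover(a,h)
round 2: derive cover(j,i) via R3 from cover(j,a), cover(a,i)
round 3: derive cover(c,j) via R3 from cover(c,a), cover(a,j)
round 3: derive cover(d,a) via R3 from cover(d,h), cover(h,a)
round 3: derive cover(d,f) via R3 from cover(d,i), cover(i,f)
round 3: derive cover(f,f) via R3 from cover(f,a), cover(a,f)
round 3: derive cover(f,h) via R3 from cover(f,a), cover(a,h)
round 3: derive cover(f,i) via R3 from cover(f,a), cover(a,i)
round 3: derive cover(h,f) via R3 from cover(h,a), cover(a,f)
round 3: derive cover(h,h) via R3 from cover(h,a), cover(a,h)
round 3: derive cover(h,j) via R3 from cover(h,a), cover(a,j)
round 3: derive cover(i,j) via R3 from cover(i,a), cover(a,j)
round 3: derive cover(j,j) via R3 from cover(j,a), cover(a,j)
round 4: derive cover(d,j) via R3 from cover(d,a), cover(a,j)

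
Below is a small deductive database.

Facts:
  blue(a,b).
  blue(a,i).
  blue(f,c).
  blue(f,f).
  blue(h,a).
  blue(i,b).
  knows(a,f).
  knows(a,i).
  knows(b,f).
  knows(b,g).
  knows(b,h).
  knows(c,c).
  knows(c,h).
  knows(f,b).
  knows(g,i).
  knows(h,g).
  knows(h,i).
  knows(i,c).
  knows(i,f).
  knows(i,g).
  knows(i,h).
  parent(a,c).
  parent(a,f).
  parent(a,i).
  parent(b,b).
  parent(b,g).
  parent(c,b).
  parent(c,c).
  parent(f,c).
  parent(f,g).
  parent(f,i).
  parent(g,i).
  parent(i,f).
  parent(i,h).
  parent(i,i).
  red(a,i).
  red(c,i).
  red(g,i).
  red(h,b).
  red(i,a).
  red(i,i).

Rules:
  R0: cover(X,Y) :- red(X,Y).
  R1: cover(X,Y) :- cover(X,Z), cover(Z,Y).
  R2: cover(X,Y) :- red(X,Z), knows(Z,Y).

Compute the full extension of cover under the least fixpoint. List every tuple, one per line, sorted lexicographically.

round 1: derive cover(a,i) via R0 from red(a,i)
round 1: derive cover(c,i) via R0 from red(c,i)
round 1: derive cover(g,i) via R0 from red(g,i)
round 1: derive cover(h,b) via R0 from red(h,b)
round 1: derive cover(i,a) via R0 from red(i,a)
round 1: derive cover(i,i) via R0 from red(i,i)
round 1: derive cover(a,c) via R2 from red(a,i), knows(i,c)
round 1: derive cover(a,f) via R2 from red(a,i), knows(i,f)
round 1: derive cover(a,g) via R2 from red(a,i), knows(i,g)
round 1: derive cover(a,h) via R2 from red(a,i), knows(i,h)
round 1: derive cover(c,c) via R2 from red(c,i), knows(i,c)
round 1: derive cover(c,f) via R2 from red(c,i), knows(i,f)
round 1: derive cover(c,g) via R2 from red(c,i), knows(i,g)
round 1: derive cover(c,h) via R2 from red(c,i), knows(i,h)
round 1: derive cover(g,c) via R2 from red(g,i), knows(i,c)
round 1: derive cover(g,f) via R2 from red(g,i), knows(i,f)
round 1: derive cover(g,g) via R2 from red(g,i), knows(i,g)
round 1: derive cover(g,h) via R2 from red(g,i), knows(i,h)
round 1: derive cover(h,f) via R2 from red(h,b), knows(b,f)
round 1: derive cover(h,g) via R2 from red(h,b), knows(b,g)
round 1: derive cover(h,h) via R2 from red(h,b), knows(b,h)
round 1: derive cover(i,c) via R2 from red(i,i), knows(i,c)
round 1: derive cover(i,f) via R2 from red(i,a), knows(a,f)
round 1: derive cover(i,g) via R2 from red(i,i), knows(i,g)
round 1: derive cover(i,h) via R2 from red(i,i), knows(i,h)
round 2: derive cover(a,a) via R1 from cover(a,i), cover(i,a)
round 2: derive cover(a,b) via R1 from cover(a,h), cover(h,b)
round 2: derive cover(c,a) via R1 from cover(c,i), cover(i,a)
round 2: derive cover(c,b) via R1 from cover(c,h), cover(h,b)
round 2: derive cover(g,a) via R1 from cover(g,i), cover(i,a)
round 2: derive cover(g,b) via R1 from cover(g,h), cover(h,b)
round 2: derive cover(h,c) via R1 from cover(h,g), cover(g,c)
round 2: derive cover(h,i) via R1 from cover(h,g), cover(g,i)
round 2: derive cover(i,b) via R1 from cover(i,h), cover(h,b)
round 3: derive cover(h,a) via R1 from cover(h,c), cover(c,a)

cover(a,a)
cover(a,b)
cover(a,c)
cover(a,f)
cover(a,g)
cover(a,h)
cover(a,i)
cover(c,a)
cover(c,b)
cover(c,c)
cover(c,f)
cover(c,g)
cover(c,h)
cover(c,i)
cover(g,a)
cover(g,b)
cover(g,c)
cover(g,f)
cover(g,g)
cover(g,h)
cover(g,i)
cover(h,a)
cover(h,b)
cover(h,c)
cover(h,f)
cover(h,g)
cover(h,h)
cover(h,i)
cover(i,a)
cover(i,b)
cover(i,c)
cover(i,f)
cover(i,g)
cover(i,h)
cover(i,i)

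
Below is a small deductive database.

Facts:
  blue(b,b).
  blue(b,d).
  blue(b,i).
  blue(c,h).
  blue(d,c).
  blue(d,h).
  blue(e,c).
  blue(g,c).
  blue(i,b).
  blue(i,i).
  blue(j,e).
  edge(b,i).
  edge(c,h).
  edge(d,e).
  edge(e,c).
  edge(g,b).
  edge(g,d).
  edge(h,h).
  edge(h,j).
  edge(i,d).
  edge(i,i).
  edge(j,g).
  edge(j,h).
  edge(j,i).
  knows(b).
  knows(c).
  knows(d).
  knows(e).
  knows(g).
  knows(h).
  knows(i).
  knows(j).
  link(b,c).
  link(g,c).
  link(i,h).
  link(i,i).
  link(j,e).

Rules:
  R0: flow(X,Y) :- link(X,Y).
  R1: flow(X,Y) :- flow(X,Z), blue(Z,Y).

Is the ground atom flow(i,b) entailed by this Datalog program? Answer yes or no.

yes

round 1: derive flow(b,c) via R0 from link(b,c)
round 1: derive flow(g,c) via R0 from link(g,c)
round 1: derive flow(i,h) via R0 from link(i,h)
round 1: derive flow(i,i) via R0 from link(i,i)
round 1: derive flow(j,e) via R0 from link(j,e)
round 2: derive flow(b,h) via R1 from flow(b,c), blue(c,h)
round 2: derive flow(g,h) via R1 from flow(g,c), blue(c,h)
round 2: derive flow(i,b) via R1 from flow(i,i), blue(i,b)
round 2: derive flow(j,c) via R1 from flow(j,e), blue(e,c)
round 3: derive flow(i,d) via R1 from flow(i,b), blue(b,d)
round 3: derive flow(j,h) via R1 from flow(j,c), blue(c,h)
round 4: derive flow(i,c) via R1 from flow(i,d), blue(d,c)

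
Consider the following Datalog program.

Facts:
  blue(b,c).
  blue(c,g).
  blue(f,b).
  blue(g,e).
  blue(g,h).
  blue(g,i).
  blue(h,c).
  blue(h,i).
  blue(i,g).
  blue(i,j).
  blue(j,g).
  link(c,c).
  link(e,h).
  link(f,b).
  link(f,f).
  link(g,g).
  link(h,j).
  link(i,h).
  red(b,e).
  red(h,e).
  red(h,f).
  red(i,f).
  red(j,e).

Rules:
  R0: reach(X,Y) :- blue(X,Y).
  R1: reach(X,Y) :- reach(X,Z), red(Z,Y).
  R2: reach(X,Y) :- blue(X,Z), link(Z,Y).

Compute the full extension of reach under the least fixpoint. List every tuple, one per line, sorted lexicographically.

reach(b,c)
reach(c,g)
reach(f,b)
reach(f,e)
reach(g,e)
reach(g,f)
reach(g,h)
reach(g,i)
reach(g,j)
reach(h,c)
reach(h,e)
reach(h,f)
reach(h,h)
reach(h,i)
reach(i,e)
reach(i,g)
reach(i,j)
reach(j,g)

round 1: derive reach(b,c) via R0 from blue(b,c)
round 1: derive reach(c,g) via R0 from blue(c,g)
round 1: derive reach(f,b) via R0 from blue(f,b)
round 1: derive reach(g,e) via R0 from blue(g,e)
round 1: derive reach(g,h) via R0 from blue(g,h)
round 1: derive reach(g,i) via R0 from blue(g,i)
round 1: derive reach(h,c) via R0 from blue(h,c)
round 1: derive reach(h,i) via R0 from blue(h,i)
round 1: derive reach(i,g) via R0 from blue(i,g)
round 1: derive reach(i,j) via R0 from blue(i,j)
round 1: derive reach(j,g) via R0 from blue(j,g)
round 1: derive reach(g,j) via R2 from blue(g,h), link(h,j)
round 1: derive reach(h,h) via R2 from blue(h,i), link(i,h)
round 2: derive reach(f,e) via R1 from reach(f,b), red(b,e)
round 2: derive reach(g,f) via R1 from reach(g,h), red(h,f)
round 2: derive reach(h,e) via R1 from reach(h,h), red(h,e)
round 2: derive reach(h,f) via R1 from reach(h,h), red(h,f)
round 2: derive reach(i,e) via R1 from reach(i,j), red(j,e)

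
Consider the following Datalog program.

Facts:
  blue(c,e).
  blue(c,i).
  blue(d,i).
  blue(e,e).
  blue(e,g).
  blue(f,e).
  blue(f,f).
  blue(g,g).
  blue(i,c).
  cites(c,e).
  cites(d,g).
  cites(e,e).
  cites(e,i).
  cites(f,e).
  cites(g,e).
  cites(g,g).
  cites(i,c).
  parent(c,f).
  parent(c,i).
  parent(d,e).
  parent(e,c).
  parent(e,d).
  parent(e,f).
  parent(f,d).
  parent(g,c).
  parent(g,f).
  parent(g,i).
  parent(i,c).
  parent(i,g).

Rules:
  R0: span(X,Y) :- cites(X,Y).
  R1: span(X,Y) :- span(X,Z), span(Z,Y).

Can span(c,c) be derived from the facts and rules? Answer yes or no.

round 1: derive span(c,e) via R0 from cites(c,e)
round 1: derive span(d,g) via R0 from cites(d,g)
round 1: derive span(e,e) via R0 from cites(e,e)
round 1: derive span(e,i) via R0 from cites(e,i)
round 1: derive span(f,e) via R0 from cites(f,e)
round 1: derive span(g,e) via R0 from cites(g,e)
round 1: derive span(g,g) via R0 from cites(g,g)
round 1: derive span(i,c) via R0 from cites(i,c)
round 2: derive span(c,i) via R1 from span(c,e), span(e,i)
round 2: derive span(d,e) via R1 from span(d,g), span(g,e)
round 2: derive span(e,c) via R1 from span(e,i), span(i,c)
round 2: derive span(f,i) via R1 from span(f,e), span(e,i)
round 2: derive span(g,i) via R1 from span(g,e), span(e,i)
round 2: derive span(i,e) via R1 from span(i,c), span(c,e)
round 3: derive span(c,c) via R1 from span(c,e), span(e,c)
round 3: derive span(d,c) via R1 from span(d,e), span(e,c)
round 3: derive span(d,i) via R1 from span(d,e), span(e,i)
round 3: derive span(f,c) via R1 from span(f,e), span(e,c)
round 3: derive span(g,c) via R1 from span(g,e), span(e,c)
round 3: derive span(i,i) via R1 from span(i,c), span(c,i)

yes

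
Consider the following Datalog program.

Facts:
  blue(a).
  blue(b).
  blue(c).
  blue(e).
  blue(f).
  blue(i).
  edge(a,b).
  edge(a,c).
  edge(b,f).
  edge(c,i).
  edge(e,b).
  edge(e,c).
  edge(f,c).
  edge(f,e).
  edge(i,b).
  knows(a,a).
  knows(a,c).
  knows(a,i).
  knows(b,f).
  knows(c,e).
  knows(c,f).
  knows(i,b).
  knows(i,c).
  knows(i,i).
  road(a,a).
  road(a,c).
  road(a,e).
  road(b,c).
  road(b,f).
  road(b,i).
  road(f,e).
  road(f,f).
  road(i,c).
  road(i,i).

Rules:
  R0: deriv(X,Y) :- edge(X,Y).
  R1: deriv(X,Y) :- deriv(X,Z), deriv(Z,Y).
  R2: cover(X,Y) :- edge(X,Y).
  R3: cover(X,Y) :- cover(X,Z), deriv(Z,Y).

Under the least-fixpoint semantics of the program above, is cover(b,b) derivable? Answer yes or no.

round 1: derive deriv(a,b) via R0 from edge(a,b)
round 1: derive deriv(a,c) via R0 from edge(a,c)
round 1: derive deriv(b,f) via R0 from edge(b,f)
round 1: derive deriv(c,i) via R0 from edge(c,i)
round 1: derive deriv(e,b) via R0 from edge(e,b)
round 1: derive deriv(e,c) via R0 from edge(e,c)
round 1: derive deriv(f,c) via R0 from edge(f,c)
round 1: derive deriv(f,e) via R0 from edge(f,e)
round 1: derive deriv(i,b) via R0 from edge(i,b)
round 1: derive cover(a,b) via R2 from edge(a,b)
round 1: derive cover(a,c) via R2 from edge(a,c)
round 1: derive cover(b,f) via R2 from edge(b,f)
round 1: derive cover(c,i) via R2 from edge(c,i)
round 1: derive cover(e,b) via R2 from edge(e,b)
round 1: derive cover(e,c) via R2 from edge(e,c)
round 1: derive cover(f,c) via R2 from edge(f,c)
round 1: derive cover(f,e) via R2 from edge(f,e)
round 1: derive cover(i,b) via R2 from edge(i,b)
round 2: derive deriv(a,f) via R1 from deriv(a,b), deriv(b,f)
round 2: derive deriv(a,i) via R1 from deriv(a,c), deriv(c,i)
round 2: derive deriv(b,c) via R1 from deriv(b,f), deriv(f,c)
round 2: derive deriv(b,e) via R1 from deriv(b,f), deriv(f,e)
round 2: derive deriv(c,b) via R1 from deriv(c,i), deriv(i,b)
round 2: derive deriv(e,f) via R1 from deriv(e,b), deriv(b,f)
round 2: derive deriv(e,i) via R1 from deriv(e,c), deriv(c,i)
round 2: derive deriv(f,b) via R1 from deriv(f,e), deriv(e,b)
round 2: derive deriv(f,i) via R1 from deriv(f,c), deriv(c,i)
round 2: derive deriv(i,f) via R1 from deriv(i,b), deriv(b,f)
round 2: derive cover(a,f) via R3 from cover(a,b), deriv(b,f)
round 2: derive cover(a,i) via R3 from cover(a,c), deriv(c,i)
round 2: derive cover(b,c) via R3 from cover(b,f), deriv(f,c)
round 2: derive cover(b,e) via R3 from cover(b,f), deriv(f,e)
round 2: derive cover(c,b) via R3 from cover(c,i), deriv(i,b)
round 2: derive cover(e,f) via R3 from cover(e,b), deriv(b,f)
round 2: derive cover(e,i) via R3 from cover(e,c), deriv(c,i)
round 2: derive cover(f,b) via R3 from cover(f,e), deriv(e,b)
round 2: derive cover(f,i) via R3 from cover(f,c), deriv(c,i)
round 2: derive cover(i,f) via R3 from cover(i,b), deriv(b,f)
round 3: derive deriv(a,e) via R1 from deriv(a,b), deriv(b,e)
round 3: derive deriv(b,b) via R1 from deriv(b,c), deriv(c,b)
round 3: derive deriv(b,i) via R1 from deriv(b,c), deriv(c,i)
round 3: derive deriv(c,c) via R1 from deriv(c,b), deriv(b,c)
round 3: derive deriv(c,e) via R1 from deriv(c,b), deriv(b,e)
round 3: derive deriv(c,f) via R1 from deriv(c,b), deriv(b,f)
round 3: derive deriv(e,e) via R1 from deriv(e,b), deriv(b,e)
round 3: derive deriv(f,f) via R1 from deriv(f,b), deriv(b,f)
round 3: derive deriv(i,c) via R1 from deriv(i,b), deriv(b,c)
round 3: derive deriv(i,e) via R1 from deriv(i,b), deriv(b,e)
round 3: derive deriv(i,i) via R1 from deriv(i,f), deriv(f,i)
round 3: derive cover(a,e) via R3 from cover(a,b), deriv(b,e)
round 3: derive cover(b,b) via R3 from cover(b,c), deriv(c,b)
round 3: derive cover(b,i) via R3 from cover(b,c), deriv(c,i)
round 3: derive cover(c,c) via R3 from cover(c,b), deriv(b,c)
round 3: derive cover(c,e) via R3 from cover(c,b), deriv(b,e)
round 3: derive cover(c,f) via R3 from cover(c,b), deriv(b,f)
round 3: derive cover(e,e) via R3 from cover(e,b), deriv(b,e)
round 3: derive cover(f,f) via R3 from cover(f,b), deriv(b,f)
round 3: derive cover(i,c) via R3 from cover(i,b), deriv(b,c)
round 3: derive cover(i,e) via R3 from cover(i,b), deriv(b,e)
round 3: derive cover(i,i) via R3 from cover(i,f), deriv(f,i)

yes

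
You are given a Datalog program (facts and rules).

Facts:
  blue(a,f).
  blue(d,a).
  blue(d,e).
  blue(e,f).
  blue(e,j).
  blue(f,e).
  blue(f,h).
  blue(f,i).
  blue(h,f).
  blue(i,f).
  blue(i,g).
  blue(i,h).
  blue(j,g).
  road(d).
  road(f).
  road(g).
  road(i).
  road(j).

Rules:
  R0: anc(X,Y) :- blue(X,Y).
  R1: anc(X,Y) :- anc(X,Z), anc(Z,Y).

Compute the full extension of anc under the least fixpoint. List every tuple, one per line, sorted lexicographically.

anc(a,e)
anc(a,f)
anc(a,g)
anc(a,h)
anc(a,i)
anc(a,j)
anc(d,a)
anc(d,e)
anc(d,f)
anc(d,g)
anc(d,h)
anc(d,i)
anc(d,j)
anc(e,e)
anc(e,f)
anc(e,g)
anc(e,h)
anc(e,i)
anc(e,j)
anc(f,e)
anc(f,f)
anc(f,g)
anc(f,h)
anc(f,i)
anc(f,j)
anc(h,e)
anc(h,f)
anc(h,g)
anc(h,h)
anc(h,i)
anc(h,j)
anc(i,e)
anc(i,f)
anc(i,g)
anc(i,h)
anc(i,i)
anc(i,j)
anc(j,g)

round 1: derive anc(a,f) via R0 from blue(a,f)
round 1: derive anc(d,a) via R0 from blue(d,a)
round 1: derive anc(d,e) via R0 from blue(d,e)
round 1: derive anc(e,f) via R0 from blue(e,f)
round 1: derive anc(e,j) via R0 from blue(e,j)
round 1: derive anc(f,e) via R0 from blue(f,e)
round 1: derive anc(f,h) via R0 from blue(f,h)
round 1: derive anc(f,i) via R0 from blue(f,i)
round 1: derive anc(h,f) via R0 from blue(h,f)
round 1: derive anc(i,f) via R0 from blue(i,f)
round 1: derive anc(i,g) via R0 from blue(i,g)
round 1: derive anc(i,h) via R0 from blue(i,h)
round 1: derive anc(j,g) via R0 from blue(j,g)
round 2: derive anc(a,e) via R1 from anc(a,f), anc(f,e)
round 2: derive anc(a,h) via R1 from anc(a,f), anc(f,h)
round 2: derive anc(a,i) via R1 from anc(a,f), anc(f,i)
round 2: derive anc(d,f) via R1 from anc(d,a), anc(a,f)
round 2: derive anc(d,j) via R1 from anc(d,e), anc(e,j)
round 2: derive anc(e,e) via R1 from anc(e,f), anc(f,e)
round 2: derive anc(e,g) via R1 from anc(e,j), anc(j,g)
round 2: derive anc(e,h) via R1 from anc(e,f), anc(f,h)
round 2: derive anc(e,i) via R1 from anc(e,f), anc(f,i)
round 2: derive anc(f,f) via R1 from anc(f,e), anc(e,f)
round 2: derive anc(f,g) via R1 from anc(f,i), anc(i,g)
round 2: derive anc(f,j) via R1 from anc(f,e), anc(e,j)
round 2: derive anc(h,e) via R1 from anc(h,f), anc(f,e)
round 2: derive anc(h,h) via R1 from anc(h,f), anc(f,h)
round 2: derive anc(h,i) via R1 from anc(h,f), anc(f,i)
round 2: derive anc(i,e) via R1 from anc(i,f), anc(f,e)
round 2: derive anc(i,i) via R1 from anc(i,f), anc(f,i)
round 3: derive anc(a,g) via R1 from anc(a,e), anc(e,g)
round 3: derive anc(a,j) via R1 from anc(a,e), anc(e,j)
round 3: derive anc(d,g) via R1 from anc(d,e), anc(e,g)
round 3: derive anc(d,h) via R1 from anc(d,a), anc(a,h)
round 3: derive anc(d,i) via R1 from anc(d,a), anc(a,i)
round 3: derive anc(h,g) via R1 from anc(h,e), anc(e,g)
round 3: derive anc(h,j) via R1 from anc(h,e), anc(e,j)
round 3: derive anc(i,j) via R1 from anc(i,e), anc(e,j)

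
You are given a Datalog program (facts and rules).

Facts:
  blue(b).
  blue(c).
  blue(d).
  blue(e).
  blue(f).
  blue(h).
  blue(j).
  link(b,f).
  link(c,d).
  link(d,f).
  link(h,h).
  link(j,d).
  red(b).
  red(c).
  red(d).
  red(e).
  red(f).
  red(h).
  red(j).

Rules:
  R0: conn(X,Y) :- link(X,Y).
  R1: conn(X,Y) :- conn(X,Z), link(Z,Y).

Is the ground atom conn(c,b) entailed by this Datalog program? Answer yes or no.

round 1: derive conn(b,f) via R0 from link(b,f)
round 1: derive conn(c,d) via R0 from link(c,d)
round 1: derive conn(d,f) via R0 from link(d,f)
round 1: derive conn(h,h) via R0 from link(h,h)
round 1: derive conn(j,d) via R0 from link(j,d)
round 2: derive conn(c,f) via R1 from conn(c,d), link(d,f)
round 2: derive conn(j,f) via R1 from conn(j,d), link(d,f)

no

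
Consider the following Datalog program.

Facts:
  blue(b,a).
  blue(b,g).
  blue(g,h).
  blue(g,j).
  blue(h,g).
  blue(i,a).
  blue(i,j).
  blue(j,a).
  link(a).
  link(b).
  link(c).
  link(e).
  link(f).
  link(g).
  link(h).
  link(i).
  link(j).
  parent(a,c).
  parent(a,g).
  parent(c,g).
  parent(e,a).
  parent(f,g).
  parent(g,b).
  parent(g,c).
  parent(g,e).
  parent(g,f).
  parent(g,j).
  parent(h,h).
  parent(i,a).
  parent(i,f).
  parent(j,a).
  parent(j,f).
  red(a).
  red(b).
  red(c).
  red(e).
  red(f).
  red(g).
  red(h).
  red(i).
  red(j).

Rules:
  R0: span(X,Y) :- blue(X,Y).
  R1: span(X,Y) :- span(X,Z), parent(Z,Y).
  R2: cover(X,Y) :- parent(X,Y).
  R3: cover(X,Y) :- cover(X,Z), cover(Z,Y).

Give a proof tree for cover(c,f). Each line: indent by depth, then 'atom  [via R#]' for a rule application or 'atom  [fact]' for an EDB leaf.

round 1: derive cover(a,c) via R2 from parent(a,c)
round 1: derive cover(a,g) via R2 from parent(a,g)
round 1: derive cover(c,g) via R2 from parent(c,g)
round 1: derive cover(e,a) via R2 from parent(e,a)
round 1: derive cover(f,g) via R2 from parent(f,g)
round 1: derive cover(g,b) via R2 from parent(g,b)
round 1: derive cover(g,c) via R2 from parent(g,c)
round 1: derive cover(g,e) via R2 from parent(g,e)
round 1: derive cover(g,f) via R2 from parent(g,f)
round 1: derive cover(g,j) via R2 from parent(g,j)
round 1: derive cover(h,h) via R2 from parent(h,h)
round 1: derive cover(i,a) via R2 from parent(i,a)
round 1: derive cover(i,f) via R2 from parent(i,f)
round 1: derive cover(j,a) via R2 from parent(j,a)
round 1: derive cover(j,f) via R2 from parent(j,f)
round 2: derive cover(a,b) via R3 from cover(a,g), cover(g,b)
round 2: derive cover(a,e) via R3 from cover(a,g), cover(g,e)
round 2: derive cover(a,f) via R3 from cover(a,g), cover(g,f)
round 2: derive cover(a,j) via R3 from cover(a,g), cover(g,j)
round 2: derive cover(c,b) via R3 from cover(c,g), cover(g,b)
round 2: derive cover(c,c) via R3 from cover(c,g), cover(g,c)
round 2: derive cover(c,e) via R3 from cover(c,g), cover(g,e)
round 2: derive cover(c,f) via R3 from cover(c,g), cover(g,f)
round 2: derive cover(c,j) via R3 from cover(c,g), cover(g,j)
round 2: derive cover(e,c) via R3 from cover(e,a), cover(a,c)
round 2: derive cover(e,g) via R3 from cover(e,a), cover(a,g)
round 2: derive cover(f,b) via R3 from cover(f,g), cover(g,b)
round 2: derive cover(f,c) via R3 from cover(f,g), cover(g,c)
round 2: derive cover(f,e) via R3 from cover(f,g), cover(g,e)
round 2: derive cover(f,f) via R3 from cover(f,g), cover(g,f)
round 2: derive cover(f,j) via R3 from cover(f,g), cover(g,j)
round 2: derive cover(g,a) via R3 from cover(g,e), cover(e,a)
round 2: derive cover(g,g) via R3 from cover(g,c), cover(c,g)
round 2: derive cover(i,c) via R3 from cover(i,a), cover(a,c)
round 2: derive cover(i,g) via R3 from cover(i,a), cover(a,g)
round 2: derive cover(j,c) via R3 from cover(j,a), cover(a,c)
round 2: derive cover(j,g) via R3 from cover(j,a), cover(a,g)
round 3: derive cover(a,a) via R3 from cover(a,e), cover(e,a)
round 3: derive cover(c,a) via R3 from cover(c,e), cover(e,a)
round 3: derive cover(e,b) via R3 from cover(e,a), cover(a,b)
round 3: derive cover(e,e) via R3 from cover(e,a), cover(a,e)
round 3: derive cover(e,f) via R3 from cover(e,a), cover(a,f)
round 3: derive cover(e,j) via R3 from cover(e,a), cover(a,j)
round 3: derive cover(f,a) via R3 from cover(f,e), cover(e,a)
round 3: derive cover(i,b) via R3 from cover(i,a), cover(a,b)
round 3: derive cover(i,e) via R3 from cover(i,a), cover(a,e)
round 3: derive cover(i,j) via R3 from cover(i,a), cover(a,j)
round 3: derive cover(j,b) via R3 from cover(j,a), cover(a,b)
round 3: derive cover(j,e) via R3 from cover(j,a), cover(a,e)
round 3: derive cover(j,j) via R3 from cover(j,a), cover(a,j)

cover(c,f)  [via R3]
  cover(c,g)  [via R2]
    parent(c,g)  [fact]
  cover(g,f)  [via R2]
    parent(g,f)  [fact]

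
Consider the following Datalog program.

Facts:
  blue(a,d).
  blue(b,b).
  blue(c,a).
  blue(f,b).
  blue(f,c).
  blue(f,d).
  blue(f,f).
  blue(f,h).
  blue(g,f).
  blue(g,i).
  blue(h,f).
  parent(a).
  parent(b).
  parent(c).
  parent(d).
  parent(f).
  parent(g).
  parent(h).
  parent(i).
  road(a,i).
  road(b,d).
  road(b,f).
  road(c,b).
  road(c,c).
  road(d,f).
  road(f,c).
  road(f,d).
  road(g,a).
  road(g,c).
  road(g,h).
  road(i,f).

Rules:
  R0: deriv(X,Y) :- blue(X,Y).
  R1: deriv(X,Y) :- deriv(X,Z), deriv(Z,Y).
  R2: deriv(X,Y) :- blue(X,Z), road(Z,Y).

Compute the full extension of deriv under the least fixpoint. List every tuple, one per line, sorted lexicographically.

deriv(a,a)
deriv(a,b)
deriv(a,c)
deriv(a,d)
deriv(a,f)
deriv(a,h)
deriv(a,i)
deriv(b,a)
deriv(b,b)
deriv(b,c)
deriv(b,d)
deriv(b,f)
deriv(b,h)
deriv(b,i)
deriv(c,a)
deriv(c,b)
deriv(c,c)
deriv(c,d)
deriv(c,f)
deriv(c,h)
deriv(c,i)
deriv(f,a)
deriv(f,b)
deriv(f,c)
deriv(f,d)
deriv(f,f)
deriv(f,h)
deriv(f,i)
deriv(g,a)
deriv(g,b)
deriv(g,c)
deriv(g,d)
deriv(g,f)
deriv(g,h)
deriv(g,i)
deriv(h,a)
deriv(h,b)
deriv(h,c)
deriv(h,d)
deriv(h,f)
deriv(h,h)
deriv(h,i)

round 1: derive deriv(a,d) via R0 from blue(a,d)
round 1: derive deriv(b,b) via R0 from blue(b,b)
round 1: derive deriv(c,a) via R0 from blue(c,a)
round 1: derive deriv(f,b) via R0 from blue(f,b)
round 1: derive deriv(f,c) via R0 from blue(f,c)
round 1: derive deriv(f,d) via R0 from blue(f,d)
round 1: derive deriv(f,f) via R0 from blue(f,f)
round 1: derive deriv(f,h) via R0 from blue(f,h)
round 1: derive deriv(g,f) via R0 from blue(g,f)
round 1: derive deriv(g,i) via R0 from blue(g,i)
round 1: derive deriv(h,f) via R0 from blue(h,f)
round 1: derive deriv(a,f) via R2 from blue(a,d), road(d,f)
round 1: derive deriv(b,d) via R2 from blue(b,b), road(b,d)
round 1: derive deriv(b,f) via R2 from blue(b,b), road(b,f)
round 1: derive deriv(c,i) via R2 from blue(c,a), road(a,i)
round 1: derive deriv(g,c) via R2 from blue(g,f), road(f,c)
round 1: derive deriv(g,d) via R2 from blue(g,f), road(f,d)
round 1: derive deriv(h,c) via R2 from blue(h,f), road(f,c)
round 1: derive deriv(h,d) via R2 from blue(h,f), road(f,d)
round 2: derive deriv(a,b) via R1 from deriv(a,f), deriv(f,b)
round 2: derive deriv(a,c) via R1 from deriv(a,f), deriv(f,c)
round 2: derive deriv(a,h) via R1 from deriv(a,f), deriv(f,h)
round 2: derive deriv(b,c) via R1 from deriv(b,f), deriv(f,c)
round 2: derive deriv(b,h) via R1 from deriv(b,f), deriv(f,h)
round 2: derive deriv(c,d) via R1 from deriv(c,a), deriv(a,d)
round 2: derive deriv(c,f) via R1 from deriv(c,a), deriv(a,f)
round 2: derive deriv(f,a) via R1 from deriv(f,c), deriv(c,a)
round 2: derive deriv(f,i) via R1 from deriv(f,c), deriv(c,i)
round 2: derive deriv(g,a) via R1 from deriv(g,c), deriv(c,a)
round 2: derive deriv(g,b) via R1 from deriv(g,f), deriv(f,b)
round 2: derive deriv(g,h) via R1 from deriv(g,f), deriv(f,h)
round 2: derive deriv(h,a) via R1 from deriv(h,c), deriv(c,a)
round 2: derive deriv(h,b) via R1 from deriv(h,f), deriv(f,b)
round 2: derive deriv(h,h) via R1 from deriv(h,f), deriv(f,h)
round 2: derive deriv(h,i) via R1 from deriv(h,c), deriv(c,i)
round 3: derive deriv(a,a) via R1 from deriv(a,c), deriv(c,a)
round 3: derive deriv(a,i) via R1 from deriv(a,c), deriv(c,i)
round 3: derive deriv(b,a) via R1 from deriv(b,c), deriv(c,a)
round 3: derive deriv(b,i) via R1 from deriv(b,c), deriv(c,i)
round 3: derive deriv(c,b) via R1 from deriv(c,a), deriv(a,b)
round 3: derive deriv(c,c) via R1 from deriv(c,a), deriv(a,c)
round 3: derive deriv(c,h) via R1 from deriv(c,a), deriv(a,h)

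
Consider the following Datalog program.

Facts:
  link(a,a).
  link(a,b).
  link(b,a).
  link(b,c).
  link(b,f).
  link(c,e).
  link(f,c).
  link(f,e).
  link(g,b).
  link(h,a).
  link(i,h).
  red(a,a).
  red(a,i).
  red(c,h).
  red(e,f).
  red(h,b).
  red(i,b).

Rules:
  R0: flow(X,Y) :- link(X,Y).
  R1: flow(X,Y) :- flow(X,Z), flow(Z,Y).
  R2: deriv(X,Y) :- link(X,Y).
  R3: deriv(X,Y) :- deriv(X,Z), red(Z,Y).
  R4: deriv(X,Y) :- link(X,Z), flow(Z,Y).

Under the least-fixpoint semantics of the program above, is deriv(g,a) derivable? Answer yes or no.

yes

round 1: derive flow(a,a) via R0 from link(a,a)
round 1: derive flow(a,b) via R0 from link(a,b)
round 1: derive flow(b,a) via R0 from link(b,a)
round 1: derive flow(b,c) via R0 from link(b,c)
round 1: derive flow(b,f) via R0 from link(b,f)
round 1: derive flow(c,e) via R0 from link(c,e)
round 1: derive flow(f,c) via R0 from link(f,c)
round 1: derive flow(f,e) via R0 from link(f,e)
round 1: derive flow(g,b) via R0 from link(g,b)
round 1: derive flow(h,a) via R0 from link(h,a)
round 1: derive flow(i,h) via R0 from link(i,h)
round 1: derive deriv(a,a) via R2 from link(a,a)
round 1: derive deriv(a,b) via R2 from link(a,b)
round 1: derive deriv(b,a) via R2 from link(b,a)
round 1: derive deriv(b,c) via R2 from link(b,c)
round 1: derive deriv(b,f) via R2 from link(b,f)
round 1: derive deriv(c,e) via R2 from link(c,e)
round 1: derive deriv(f,c) via R2 from link(f,c)
round 1: derive deriv(f,e) via R2 from link(f,e)
round 1: derive deriv(g,b) via R2 from link(g,b)
round 1: derive deriv(h,a) via R2 from link(h,a)
round 1: derive deriv(i,h) via R2 from link(i,h)
round 2: derive flow(a,c) via R1 from flow(a,b), flow(b,c)
round 2: derive flow(a,f) via R1 from flow(a,b), flow(b,f)
round 2: derive flow(b,b) via R1 from flow(b,a), flow(a,b)
round 2: derive flow(b,e) via R1 from flow(b,c), flow(c,e)
round 2: derive flow(g,a) via R1 from flow(g,b), flow(b,a)
round 2: derive flow(g,c) via R1 from flow(g,b), flow(b,c)
round 2: derive flow(g,f) via R1 from flow(g,b), flow(b,f)
round 2: derive flow(h,b) via R1 from flow(h,a), flow(a,b)
round 2: derive flow(i,a) via R1 from flow(i,h), flow(h,a)
round 2: derive deriv(a,i) via R3 from deriv(a,a), red(a,i)
round 2: derive deriv(b,h) via R3 from deriv(b,c), red(c,h)
round 2: derive deriv(b,i) via R3 from deriv(b,a), red(a,i)
round 2: derive deriv(c,f) via R3 from deriv(c,e), red(e,f)
round 2: derive deriv(f,f) via R3 from deriv(f,e), red(e,f)
round 2: derive deriv(f,h) via R3 from deriv(f,c), red(c,h)
round 2: derive deriv(h,i) via R3 from deriv(h,a), red(a,i)
round 2: derive deriv(i,b) via R3 from deriv(i,h), red(h,b)
round 2: derive deriv(a,c) via R4 from link(a,b), flow(b,c)
round 2: derive deriv(a,f) via R4 from link(a,b), flow(b,f)
round 2: derive deriv(b,b) via R4 from link(b,a), flow(a,b)
round 2: derive deriv(b,e) via R4 from link(b,c), flow(c,e)
round 2: derive deriv(g,a) via R4 from link(g,b), flow(b,a)
round 2: derive deriv(g,c) via R4 from link(g,b), flow(b,c)
round 2: derive deriv(g,f) via R4 from link(g,b), flow(b,f)
round 2: derive deriv(h,b) via R4 from link(h,a), flow(a,b)
round 2: derive deriv(i,a) via R4 from link(i,h), flow(h,a)
round 3: derive flow(a,e) via R1 from flow(a,b), flow(b,e)
round 3: derive flow(g,e) via R1 from flow(g,b), flow(b,e)
round 3: derive flow(h,c) via R1 from flow(h,a), flow(a,c)
round 3: derive flow(h,e) via R1 from flow(h,b), flow(b,e)
round 3: derive flow(h,f) via R1 from flow(h,a), flow(a,f)
round 3: derive flow(i,b) via R1 from flow(i,a), flow(a,b)
round 3: derive flow(i,c) via R1 from flow(i,a), flow(a,c)
round 3: derive flow(i,f) via R1 from flow(i,a), flow(a,f)
round 3: derive deriv(a,h) via R3 from deriv(a,c), red(c,h)
round 3: derive deriv(f,b) via R3 from deriv(f,h), red(h,b)
round 3: derive deriv(g,h) via R3 from deriv(g,c), red(c,h)
round 3: derive deriv(g,i) via R3 from deriv(g,a), red(a,i)
round 3: derive deriv(i,i) via R3 from deriv(i,a), red(a,i)
round 3: derive deriv(a,e) via R4 from link(a,b), flow(b,e)
round 3: derive deriv(g,e) via R4 from link(g,b), flow(b,e)
round 3: derive deriv(h,c) via R4 from link(h,a), flow(a,c)
round 3: derive deriv(h,f) via R4 from link(h,a), flow(a,f)
round 4: derive flow(i,e) via R1 from flow(i,a), flow(a,e)
round 4: derive deriv(h,h) via R3 from deriv(h,c), red(c,h)
round 4: derive deriv(h,e) via R4 from link(h,a), flow(a,e)
round 4: derive deriv(i,c) via R4 from link(i,h), flow(h,c)
round 4: derive deriv(i,e) via R4 from link(i,h), flow(h,e)
round 4: derive deriv(i,f) via R4 from link(i,h), flow(h,f)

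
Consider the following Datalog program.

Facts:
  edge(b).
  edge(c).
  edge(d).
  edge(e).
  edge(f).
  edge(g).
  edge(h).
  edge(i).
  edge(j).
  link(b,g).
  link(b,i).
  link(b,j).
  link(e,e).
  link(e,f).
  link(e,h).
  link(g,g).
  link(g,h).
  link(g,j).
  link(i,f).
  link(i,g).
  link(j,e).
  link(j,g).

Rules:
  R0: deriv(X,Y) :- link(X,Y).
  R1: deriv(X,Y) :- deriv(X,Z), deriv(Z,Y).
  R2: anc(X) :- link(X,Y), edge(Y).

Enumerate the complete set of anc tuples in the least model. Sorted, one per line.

round 1: derive anc(b) via R2 from link(b,g), edge(g)
round 1: derive anc(e) via R2 from link(e,e), edge(e)
round 1: derive anc(g) via R2 from link(g,g), edge(g)
round 1: derive anc(i) via R2 from link(i,f), edge(f)
round 1: derive anc(j) via R2 from link(j,e), edge(e)

anc(b)
anc(e)
anc(g)
anc(i)
anc(j)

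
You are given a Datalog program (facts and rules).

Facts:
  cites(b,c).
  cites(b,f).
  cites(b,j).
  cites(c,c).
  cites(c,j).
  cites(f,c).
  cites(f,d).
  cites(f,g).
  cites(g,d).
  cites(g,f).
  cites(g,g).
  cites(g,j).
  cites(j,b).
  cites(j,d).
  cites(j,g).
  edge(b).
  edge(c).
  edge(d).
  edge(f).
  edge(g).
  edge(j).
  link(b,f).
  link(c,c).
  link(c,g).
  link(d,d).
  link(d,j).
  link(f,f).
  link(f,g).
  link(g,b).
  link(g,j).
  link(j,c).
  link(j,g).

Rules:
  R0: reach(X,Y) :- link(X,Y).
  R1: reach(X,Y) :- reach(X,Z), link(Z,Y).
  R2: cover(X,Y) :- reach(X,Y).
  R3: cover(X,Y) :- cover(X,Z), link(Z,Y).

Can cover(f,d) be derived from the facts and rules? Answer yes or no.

round 1: derive reach(b,f) via R0 from link(b,f)
round 1: derive reach(c,c) via R0 from link(c,c)
round 1: derive reach(c,g) via R0 from link(c,g)
round 1: derive reach(d,d) via R0 from link(d,d)
round 1: derive reach(d,j) via R0 from link(d,j)
round 1: derive reach(f,f) via R0 from link(f,f)
round 1: derive reach(f,g) via R0 from link(f,g)
round 1: derive reach(g,b) via R0 from link(g,b)
round 1: derive reach(g,j) via R0 from link(g,j)
round 1: derive reach(j,c) via R0 from link(j,c)
round 1: derive reach(j,g) via R0 from link(j,g)
round 2: derive reach(b,g) via R1 from reach(b,f), link(f,g)
round 2: derive reach(c,b) via R1 from reach(c,g), link(g,b)
round 2: derive reach(c,j) via R1 from reach(c,g), link(g,j)
round 2: derive reach(d,c) via R1 from reach(d,j), link(j,c)
round 2: derive reach(d,g) via R1 from reach(d,j), link(j,g)
round 2: derive reach(f,b) via R1 from reach(f,g), link(g,b)
round 2: derive reach(f,j) via R1 from reach(f,g), link(g,j)
round 2: derive reach(g,c) via R1 from reach(g,j), link(j,c)
round 2: derive reach(g,f) via R1 from reach(g,b), link(b,f)
round 2: derive reach(g,g) via R1 from reach(g,j), link(j,g)
round 2: derive reach(j,b) via R1 from reach(j,g), link(g,b)
round 2: derive reach(j,j) via R1 from reach(j,g), link(g,j)
round 2: derive cover(b,f) via R2 from reach(b,f)
round 2: derive cover(c,c) via R2 from reach(c,c)
round 2: derive cover(c,g) via R2 from reach(c,g)
round 2: derive cover(d,d) via R2 from reach(d,d)
round 2: derive cover(d,j) via R2 from reach(d,j)
round 2: derive cover(f,f) via R2 from reach(f,f)
round 2: derive cover(f,g) via R2 from reach(f,g)
round 2: derive cover(g,b) via R2 from reach(g,b)
round 2: derive cover(g,j) via R2 from reach(g,j)
round 2: derive cover(j,c) via R2 from reach(j,c)
round 2: derive cover(j,g) via R2 from reach(j,g)
round 3: derive reach(b,b) via R1 from reach(b,g), link(g,b)
round 3: derive reach(b,j) via R1 from reach(b,g), link(g,j)
round 3: derive reach(c,f) via R1 from reach(c,b), link(b,f)
round 3: derive reach(d,b) via R1 from reach(d,g), link(g,b)
round 3: derive reach(f,c) via R1 from reach(f,j), link(j,c)
round 3: derive reach(j,f) via R1 from reach(j,b), link(b,f)
round 3: derive cover(b,g) via R2 from reach(b,g)
round 3: derive cover(c,b) via R2 from reach(c,b)
round 3: derive cover(c,j) via R2 from reach(c,j)
round 3: derive cover(d,c) via R2 from reach(d,c)
round 3: derive cover(d,g) via R2 from reach(d,g)
round 3: derive cover(f,b) via R2 from reach(f,b)
round 3: derive cover(f,j) via R2 from reach(f,j)
round 3: derive cover(g,c) via R2 from reach(g,c)
round 3: derive cover(g,f) via R2 from reach(g,f)
round 3: derive cover(g,g) via R2 from reach(g,g)
round 3: derive cover(j,b) via R2 from reach(j,b)
round 3: derive cover(j,j) via R2 from reach(j,j)
round 4: derive reach(b,c) via R1 from reach(b,j), link(j,c)
round 4: derive reach(d,f) via R1 from reach(d,b), link(b,f)
round 4: derive cover(b,b) via R2 from reach(b,b)
round 4: derive cover(b,j) via R2 from reach(b,j)
round 4: derive cover(c,f) via R2 from reach(c,f)
round 4: derive cover(d,b) via R2 from reach(d,b)
round 4: derive cover(f,c) via R2 from reach(f,c)
round 4: derive cover(j,f) via R2 from reach(j,f)
round 5: derive cover(b,c) via R2 from reach(b,c)
round 5: derive cover(d,f) via R2 from reach(d,f)

no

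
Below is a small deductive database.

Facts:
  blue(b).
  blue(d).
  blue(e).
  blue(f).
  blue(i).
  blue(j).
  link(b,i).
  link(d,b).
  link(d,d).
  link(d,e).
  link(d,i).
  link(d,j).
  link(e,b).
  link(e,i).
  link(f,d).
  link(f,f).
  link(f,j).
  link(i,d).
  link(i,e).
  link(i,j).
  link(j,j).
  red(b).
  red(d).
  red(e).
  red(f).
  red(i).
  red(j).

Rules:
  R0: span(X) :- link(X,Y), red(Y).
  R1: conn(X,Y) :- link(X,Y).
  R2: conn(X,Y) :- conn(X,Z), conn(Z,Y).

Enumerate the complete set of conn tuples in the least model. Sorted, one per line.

conn(b,b)
conn(b,d)
conn(b,e)
conn(b,i)
conn(b,j)
conn(d,b)
conn(d,d)
conn(d,e)
conn(d,i)
conn(d,j)
conn(e,b)
conn(e,d)
conn(e,e)
conn(e,i)
conn(e,j)
conn(f,b)
conn(f,d)
conn(f,e)
conn(f,f)
conn(f,i)
conn(f,j)
conn(i,b)
conn(i,d)
conn(i,e)
conn(i,i)
conn(i,j)
conn(j,j)

round 1: derive conn(b,i) via R1 from link(b,i)
round 1: derive conn(d,b) via R1 from link(d,b)
round 1: derive conn(d,d) via R1 from link(d,d)
round 1: derive conn(d,e) via R1 from link(d,e)
round 1: derive conn(d,i) via R1 from link(d,i)
round 1: derive conn(d,j) via R1 from link(d,j)
round 1: derive conn(e,b) via R1 from link(e,b)
round 1: derive conn(e,i) via R1 from link(e,i)
round 1: derive conn(f,d) via R1 from link(f,d)
round 1: derive conn(f,f) via R1 from link(f,f)
round 1: derive conn(f,j) via R1 from link(f,j)
round 1: derive conn(i,d) via R1 from link(i,d)
round 1: derive conn(i,e) via R1 from link(i,e)
round 1: derive conn(i,j) via R1 from link(i,j)
round 1: derive conn(j,j) via R1 from link(j,j)
round 2: derive conn(b,d) via R2 from conn(b,i), conn(i,d)
round 2: derive conn(b,e) via R2 from conn(b,i), conn(i,e)
round 2: derive conn(b,j) via R2 from conn(b,i), conn(i,j)
round 2: derive conn(e,d) via R2 from conn(e,i), conn(i,d)
round 2: derive conn(e,e) via R2 from conn(e,i), conn(i,e)
round 2: derive conn(e,j) via R2 from conn(e,i), conn(i,j)
round 2: derive conn(f,b) via R2 from conn(f,d), conn(d,b)
round 2: derive conn(f,e) via R2 from conn(f,d), conn(d,e)
round 2: derive conn(f,i) via R2 from conn(f,d), conn(d,i)
round 2: derive conn(i,b) via R2 from conn(i,d), conn(d,b)
round 2: derive conn(i,i) via R2 from conn(i,d), conn(d,i)
round 3: derive conn(b,b) via R2 from conn(b,d), conn(d,b)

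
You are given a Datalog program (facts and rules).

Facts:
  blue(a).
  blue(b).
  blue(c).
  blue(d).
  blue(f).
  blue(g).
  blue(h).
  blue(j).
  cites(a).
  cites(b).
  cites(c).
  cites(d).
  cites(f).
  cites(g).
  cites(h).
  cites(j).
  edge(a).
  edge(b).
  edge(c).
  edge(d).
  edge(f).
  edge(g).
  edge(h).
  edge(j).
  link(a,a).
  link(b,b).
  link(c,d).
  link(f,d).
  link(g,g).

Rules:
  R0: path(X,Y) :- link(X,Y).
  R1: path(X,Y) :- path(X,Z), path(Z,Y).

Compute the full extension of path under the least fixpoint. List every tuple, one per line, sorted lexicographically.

path(a,a)
path(b,b)
path(c,d)
path(f,d)
path(g,g)

round 1: derive path(a,a) via R0 from link(a,a)
round 1: derive path(b,b) via R0 from link(b,b)
round 1: derive path(c,d) via R0 from link(c,d)
round 1: derive path(f,d) via R0 from link(f,d)
round 1: derive path(g,g) via R0 from link(g,g)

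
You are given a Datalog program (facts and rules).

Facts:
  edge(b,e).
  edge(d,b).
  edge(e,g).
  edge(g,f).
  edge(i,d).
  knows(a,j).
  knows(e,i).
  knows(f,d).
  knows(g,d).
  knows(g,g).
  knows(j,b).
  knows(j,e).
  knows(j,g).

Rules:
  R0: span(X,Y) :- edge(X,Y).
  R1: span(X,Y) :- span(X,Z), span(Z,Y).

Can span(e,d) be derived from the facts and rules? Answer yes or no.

no

round 1: derive span(b,e) via R0 from edge(b,e)
round 1: derive span(d,b) via R0 from edge(d,b)
round 1: derive span(e,g) via R0 from edge(e,g)
round 1: derive span(g,f) via R0 from edge(g,f)
round 1: derive span(i,d) via R0 from edge(i,d)
round 2: derive span(b,g) via R1 from span(b,e), span(e,g)
round 2: derive span(d,e) via R1 from span(d,b), span(b,e)
round 2: derive span(e,f) via R1 from span(e,g), span(g,f)
round 2: derive span(i,b) via R1 from span(i,d), span(d,b)
round 3: derive span(b,f) via R1 from span(b,e), span(e,f)
round 3: derive span(d,f) via R1 from span(d,e), span(e,f)
round 3: derive span(d,g) via R1 from span(d,b), span(b,g)
round 3: derive span(i,e) via R1 from span(i,b), span(b,e)
round 3: derive span(i,g) via R1 from span(i,b), span(b,g)
round 4: derive span(i,f) via R1 from span(i,b), span(b,f)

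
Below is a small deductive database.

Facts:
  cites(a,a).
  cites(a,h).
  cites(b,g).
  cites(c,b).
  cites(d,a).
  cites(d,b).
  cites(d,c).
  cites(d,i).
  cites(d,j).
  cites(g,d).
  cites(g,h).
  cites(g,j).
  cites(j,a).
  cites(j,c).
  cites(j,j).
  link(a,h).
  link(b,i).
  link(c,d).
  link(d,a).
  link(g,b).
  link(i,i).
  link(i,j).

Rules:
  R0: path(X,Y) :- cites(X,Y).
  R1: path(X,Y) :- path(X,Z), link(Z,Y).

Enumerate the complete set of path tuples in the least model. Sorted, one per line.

round 1: derive path(a,a) via R0 from cites(a,a)
round 1: derive path(a,h) via R0 from cites(a,h)
round 1: derive path(b,g) via R0 from cites(b,g)
round 1: derive path(c,b) via R0 from cites(c,b)
round 1: derive path(d,a) via R0 from cites(d,a)
round 1: derive path(d,b) via R0 from cites(d,b)
round 1: derive path(d,c) via R0 from cites(d,c)
round 1: derive path(d,i) via R0 from cites(d,i)
round 1: derive path(d,j) via R0 from cites(d,j)
round 1: derive path(g,d) via R0 from cites(g,d)
round 1: derive path(g,h) via R0 from cites(g,h)
round 1: derive path(g,j) via R0 from cites(g,j)
round 1: derive path(j,a) via R0 from cites(j,a)
round 1: derive path(j,c) via R0 from cites(j,c)
round 1: derive path(j,j) via R0 from cites(j,j)
round 2: derive path(b,b) via R1 from path(b,g), link(g,b)
round 2: derive path(c,i) via R1 from path(c,b), link(b,i)
round 2: derive path(d,d) via R1 from path(d,c), link(c,d)
round 2: derive path(d,h) via R1 from path(d,a), link(a,h)
round 2: derive path(g,a) via R1 from path(g,d), link(d,a)
round 2: derive path(j,d) via R1 from path(j,c), link(c,d)
round 2: derive path(j,h) via R1 from path(j,a), link(a,h)
round 3: derive path(b,i) via R1 from path(b,b), link(b,i)
round 3: derive path(c,j) via R1 from path(c,i), link(i,j)
round 4: derive path(b,j) via R1 from path(b,i), link(i,j)

path(a,a)
path(a,h)
path(b,b)
path(b,g)
path(b,i)
path(b,j)
path(c,b)
path(c,i)
path(c,j)
path(d,a)
path(d,b)
path(d,c)
path(d,d)
path(d,h)
path(d,i)
path(d,j)
path(g,a)
path(g,d)
path(g,h)
path(g,j)
path(j,a)
path(j,c)
path(j,d)
path(j,h)
path(j,j)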